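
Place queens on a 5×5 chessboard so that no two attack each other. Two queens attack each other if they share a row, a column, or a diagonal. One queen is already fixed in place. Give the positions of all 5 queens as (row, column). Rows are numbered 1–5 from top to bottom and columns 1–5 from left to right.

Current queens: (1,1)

(1,1) (2,4) (3,2) (4,5) (5,3)

Row 2: attacked by (1,1)→{1,2}. Safe: 3, 4, 5. Place at column 4.
Row 3: attacked by (1,1)→{1,3}; (2,4)→{3,4,5}. Safe: 2. Place at column 2.
Row 4: attacked by (1,1)→{1,4}; (2,4)→{2,4}; (3,2)→{1,2,3}. Safe: 5. Place at column 5.
Row 5: attacked by (1,1)→{1,5}; (2,4)→{1,4}; (3,2)→{2,4}; (4,5)→{4,5}. Safe: 3. Place at column 3.
Columns [1, 4, 2, 5, 3], r−c [0, -2, 1, -1, 2], r+c [2, 6, 5, 9, 8] are all distinct, so no two queens attack.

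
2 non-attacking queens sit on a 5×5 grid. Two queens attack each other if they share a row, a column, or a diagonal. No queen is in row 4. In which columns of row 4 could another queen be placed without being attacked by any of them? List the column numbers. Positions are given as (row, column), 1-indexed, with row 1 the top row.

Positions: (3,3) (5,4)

(3,3) attacks row 4 at column 3 and diagonals 2, 4.
(5,4) attacks row 4 at column 4 and diagonals 3, 5.
Attacked columns: {2, 3, 4, 5}. Safe: {1}.

columns 1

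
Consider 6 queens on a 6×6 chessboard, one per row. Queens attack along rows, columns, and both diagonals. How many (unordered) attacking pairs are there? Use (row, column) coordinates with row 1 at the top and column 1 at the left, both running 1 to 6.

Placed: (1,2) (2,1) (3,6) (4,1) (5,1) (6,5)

5

Same column: (2,1)–(4,1) (column 1); (2,1)–(5,1) (column 1); (4,1)–(5,1) (column 1).
Same diagonal: (1,2)–(2,1) (|1−2| = |2−1| = 1); (2,1)–(6,5) (|2−6| = |1−5| = 4).
Total attacking pairs: 5.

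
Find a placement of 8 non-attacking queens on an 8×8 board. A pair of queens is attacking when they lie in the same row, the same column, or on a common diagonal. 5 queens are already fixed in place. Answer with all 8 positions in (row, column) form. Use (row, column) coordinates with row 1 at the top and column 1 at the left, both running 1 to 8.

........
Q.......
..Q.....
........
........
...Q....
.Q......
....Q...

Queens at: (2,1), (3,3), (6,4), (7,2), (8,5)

(1,7) (2,1) (3,3) (4,8) (5,6) (6,4) (7,2) (8,5)

Row 1: attacked by (2,1)→{1,2}; (3,3)→{1,3,5}; (6,4)→{4}; (7,2)→{2,8}; (8,5)→{5}. Safe: 6, 7. Place at column 7.
Row 4: attacked by (1,7)→{4,7}; (2,1)→{1,3}; (3,3)→{2,3,4}; (6,4)→{2,4,6}; (7,2)→{2,5}; (8,5)→{1,5}. Safe: 8. Place at column 8.
Row 5: attacked by (1,7)→{3,7}; (2,1)→{1,4}; (3,3)→{1,3,5}; (4,8)→{7,8}; (6,4)→{3,4,5}; (7,2)→{2,4}; (8,5)→{2,5,8}. Safe: 6. Place at column 6.
Columns [7, 1, 3, 8, 6, 4, 2, 5], r−c [-6, 1, 0, -4, -1, 2, 5, 3], r+c [8, 3, 6, 12, 11, 10, 9, 13] are all distinct, so no two queens attack.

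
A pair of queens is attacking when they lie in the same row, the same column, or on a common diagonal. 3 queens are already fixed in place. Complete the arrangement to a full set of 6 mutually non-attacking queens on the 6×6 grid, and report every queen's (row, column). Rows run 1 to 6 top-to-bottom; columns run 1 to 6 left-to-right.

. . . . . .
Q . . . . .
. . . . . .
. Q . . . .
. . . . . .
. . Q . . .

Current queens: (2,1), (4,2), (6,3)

(1,4) (2,1) (3,5) (4,2) (5,6) (6,3)

Row 1: attacked by (2,1)→{1,2}; (4,2)→{2,5}; (6,3)→{3}. Safe: 4, 6. Place at column 4.
Row 3: attacked by (1,4)→{2,4,6}; (2,1)→{1,2}; (4,2)→{1,2,3}; (6,3)→{3,6}. Safe: 5. Place at column 5.
Row 5: attacked by (1,4)→{4}; (2,1)→{1,4}; (3,5)→{3,5}; (4,2)→{1,2,3}; (6,3)→{2,3,4}. Safe: 6. Place at column 6.
Columns [4, 1, 5, 2, 6, 3], r−c [-3, 1, -2, 2, -1, 3], r+c [5, 3, 8, 6, 11, 9] are all distinct, so no two queens attack.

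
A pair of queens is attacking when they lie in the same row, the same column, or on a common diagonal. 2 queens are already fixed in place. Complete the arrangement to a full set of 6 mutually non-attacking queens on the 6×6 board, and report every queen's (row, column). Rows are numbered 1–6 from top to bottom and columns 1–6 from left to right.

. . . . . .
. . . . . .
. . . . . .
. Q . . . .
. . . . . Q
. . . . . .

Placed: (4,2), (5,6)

(1,4) (2,1) (3,5) (4,2) (5,6) (6,3)

Row 1: attacked by (4,2)→{2,5}; (5,6)→{2,6}. Safe: 1, 3, 4. Place at column 4.
Row 2: attacked by (1,4)→{3,4,5}; (4,2)→{2,4}; (5,6)→{3,6}. Safe: 1. Place at column 1.
Row 3: attacked by (1,4)→{2,4,6}; (2,1)→{1,2}; (4,2)→{1,2,3}; (5,6)→{4,6}. Safe: 5. Place at column 5.
Row 6: attacked by (1,4)→{4}; (2,1)→{1,5}; (3,5)→{2,5}; (4,2)→{2,4}; (5,6)→{5,6}. Safe: 3. Place at column 3.
Columns [4, 1, 5, 2, 6, 3], r−c [-3, 1, -2, 2, -1, 3], r+c [5, 3, 8, 6, 11, 9] are all distinct, so no two queens attack.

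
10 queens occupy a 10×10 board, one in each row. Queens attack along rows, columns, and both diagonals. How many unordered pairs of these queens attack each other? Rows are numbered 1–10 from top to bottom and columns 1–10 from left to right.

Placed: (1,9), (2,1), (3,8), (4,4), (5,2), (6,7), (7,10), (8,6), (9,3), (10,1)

2

Same column: (2,1)–(10,1) (column 1).
Same diagonal: (3,8)–(10,1) (|3−10| = |8−1| = 7).
Total attacking pairs: 2.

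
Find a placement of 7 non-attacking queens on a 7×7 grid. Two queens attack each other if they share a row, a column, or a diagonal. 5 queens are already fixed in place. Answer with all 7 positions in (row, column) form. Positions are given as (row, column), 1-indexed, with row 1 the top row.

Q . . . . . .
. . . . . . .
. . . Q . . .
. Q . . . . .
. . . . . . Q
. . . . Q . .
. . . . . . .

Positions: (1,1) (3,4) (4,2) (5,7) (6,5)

(1,1) (2,6) (3,4) (4,2) (5,7) (6,5) (7,3)

Row 2: attacked by (1,1)→{1,2}; (3,4)→{3,4,5}; (4,2)→{2,4}; (5,7)→{4,7}; (6,5)→{1,5}. Safe: 6. Place at column 6.
Row 7: attacked by (1,1)→{1,7}; (2,6)→{1,6}; (3,4)→{4}; (4,2)→{2,5}; (5,7)→{5,7}; (6,5)→{4,5,6}. Safe: 3. Place at column 3.
Columns [1, 6, 4, 2, 7, 5, 3], r−c [0, -4, -1, 2, -2, 1, 4], r+c [2, 8, 7, 6, 12, 11, 10] are all distinct, so no two queens attack.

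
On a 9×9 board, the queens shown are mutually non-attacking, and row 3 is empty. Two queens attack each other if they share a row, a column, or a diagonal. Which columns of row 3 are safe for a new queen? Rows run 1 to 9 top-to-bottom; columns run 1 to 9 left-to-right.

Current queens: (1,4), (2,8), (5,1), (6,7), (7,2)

(1,4) attacks row 3 at column 4 and diagonals 2, 6.
(2,8) attacks row 3 at column 8 and diagonals 7, 9.
(5,1) attacks row 3 at column 1 and diagonals 3.
(6,7) attacks row 3 at column 7 and diagonals 4.
(7,2) attacks row 3 at column 2 and diagonals 6.
Attacked columns: {1, 2, 3, 4, 6, 7, 8, 9}. Safe: {5}.

columns 5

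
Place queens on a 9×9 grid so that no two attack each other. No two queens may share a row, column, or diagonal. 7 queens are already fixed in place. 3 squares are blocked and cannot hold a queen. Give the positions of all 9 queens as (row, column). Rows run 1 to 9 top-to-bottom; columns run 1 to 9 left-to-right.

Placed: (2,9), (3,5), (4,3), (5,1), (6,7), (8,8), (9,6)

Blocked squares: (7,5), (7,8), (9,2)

Row 1: attacked by (2,9)→{8,9}; (3,5)→{3,5,7}; (4,3)→{3,6}; (5,1)→{1,5}; (6,7)→{2,7}; (8,8)→{1,8}; (9,6)→{6}. Safe: 4. Place at column 4.
Row 7: attacked by (1,4)→{4}; (2,9)→{4,9}; (3,5)→{1,5,9}; (4,3)→{3,6}; (5,1)→{1,3}; (6,7)→{6,7,8}; (8,8)→{7,8,9}; (9,6)→{4,6,8}. Blocked: 5,8. Safe: 2. Place at column 2.
Columns [4, 9, 5, 3, 1, 7, 2, 8, 6], r−c [-3, -7, -2, 1, 4, -1, 5, 0, 3], r+c [5, 11, 8, 7, 6, 13, 9, 16, 15] are all distinct, so no two queens attack.

(1,4) (2,9) (3,5) (4,3) (5,1) (6,7) (7,2) (8,8) (9,6)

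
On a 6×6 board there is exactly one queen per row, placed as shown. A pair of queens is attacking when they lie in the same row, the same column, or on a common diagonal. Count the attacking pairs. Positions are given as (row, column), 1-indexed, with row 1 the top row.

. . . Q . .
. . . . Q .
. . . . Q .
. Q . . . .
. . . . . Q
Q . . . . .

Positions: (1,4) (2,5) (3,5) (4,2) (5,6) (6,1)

3

Same column: (2,5)–(3,5) (column 5).
Same diagonal: (1,4)–(2,5) (|1−2| = |4−5| = 1); (2,5)–(6,1) (|2−6| = |5−1| = 4).
Total attacking pairs: 3.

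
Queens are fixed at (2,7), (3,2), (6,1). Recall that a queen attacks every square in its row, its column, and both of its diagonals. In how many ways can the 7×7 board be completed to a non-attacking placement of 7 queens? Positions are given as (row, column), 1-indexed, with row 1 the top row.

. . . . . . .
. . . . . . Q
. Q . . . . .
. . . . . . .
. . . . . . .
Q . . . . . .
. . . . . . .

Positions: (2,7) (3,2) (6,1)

3

Branch on row 1: col 3 → 1; col 5 → 2.
Sum: 1 + 2 = 3.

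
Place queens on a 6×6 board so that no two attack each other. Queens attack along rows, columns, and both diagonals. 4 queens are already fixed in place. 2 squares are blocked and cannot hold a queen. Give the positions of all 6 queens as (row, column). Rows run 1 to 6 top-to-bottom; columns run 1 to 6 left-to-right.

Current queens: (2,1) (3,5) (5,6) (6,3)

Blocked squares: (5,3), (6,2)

(1,4) (2,1) (3,5) (4,2) (5,6) (6,3)

Row 1: attacked by (2,1)→{1,2}; (3,5)→{3,5}; (5,6)→{2,6}; (6,3)→{3}. Safe: 4. Place at column 4.
Row 4: attacked by (1,4)→{1,4}; (2,1)→{1,3}; (3,5)→{4,5,6}; (5,6)→{5,6}; (6,3)→{1,3,5}. Safe: 2. Place at column 2.
Columns [4, 1, 5, 2, 6, 3], r−c [-3, 1, -2, 2, -1, 3], r+c [5, 3, 8, 6, 11, 9] are all distinct, so no two queens attack.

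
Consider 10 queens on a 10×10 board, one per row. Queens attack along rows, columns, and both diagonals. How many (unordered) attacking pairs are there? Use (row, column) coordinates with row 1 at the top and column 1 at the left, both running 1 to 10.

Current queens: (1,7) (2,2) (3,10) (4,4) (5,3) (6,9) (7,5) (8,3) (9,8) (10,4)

7

Same column: (4,4)–(10,4) (column 4); (5,3)–(8,3) (column 3).
Same diagonal: (1,7)–(4,4) (|1−4| = |7−4| = 3); (1,7)–(5,3) (|1−5| = |7−3| = 4); (2,2)–(4,4) (|2−4| = |2−4| = 2); (4,4)–(5,3) (|4−5| = |4−3| = 1); (5,3)–(7,5) (|5−7| = |3−5| = 2).
Total attacking pairs: 7.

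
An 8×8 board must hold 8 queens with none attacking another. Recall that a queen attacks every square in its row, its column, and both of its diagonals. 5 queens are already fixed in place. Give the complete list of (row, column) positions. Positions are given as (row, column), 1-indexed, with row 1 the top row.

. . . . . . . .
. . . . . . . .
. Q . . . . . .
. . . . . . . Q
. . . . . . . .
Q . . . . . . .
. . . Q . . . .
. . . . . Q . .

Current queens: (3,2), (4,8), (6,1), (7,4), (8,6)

(1,3) (2,7) (3,2) (4,8) (5,5) (6,1) (7,4) (8,6)

Row 1: attacked by (3,2)→{2,4}; (4,8)→{5,8}; (6,1)→{1,6}; (7,4)→{4}; (8,6)→{6}. Safe: 3, 7. Place at column 3.
Row 2: attacked by (1,3)→{2,3,4}; (3,2)→{1,2,3}; (4,8)→{6,8}; (6,1)→{1,5}; (7,4)→{4}; (8,6)→{6}. Safe: 7. Place at column 7.
Row 5: attacked by (1,3)→{3,7}; (2,7)→{4,7}; (3,2)→{2,4}; (4,8)→{7,8}; (6,1)→{1,2}; (7,4)→{2,4,6}; (8,6)→{3,6}. Safe: 5. Place at column 5.
Columns [3, 7, 2, 8, 5, 1, 4, 6], r−c [-2, -5, 1, -4, 0, 5, 3, 2], r+c [4, 9, 5, 12, 10, 7, 11, 14] are all distinct, so no two queens attack.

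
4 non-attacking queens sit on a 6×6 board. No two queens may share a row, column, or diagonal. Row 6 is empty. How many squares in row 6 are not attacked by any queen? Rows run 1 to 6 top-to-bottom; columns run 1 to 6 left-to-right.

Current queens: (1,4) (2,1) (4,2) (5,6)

(1,4) attacks row 6 at column 4.
(2,1) attacks row 6 at column 1 and diagonals 5.
(4,2) attacks row 6 at column 2 and diagonals 4.
(5,6) attacks row 6 at column 6 and diagonals 5.
Attacked columns: {1, 2, 4, 5, 6}. Safe: {3}.

1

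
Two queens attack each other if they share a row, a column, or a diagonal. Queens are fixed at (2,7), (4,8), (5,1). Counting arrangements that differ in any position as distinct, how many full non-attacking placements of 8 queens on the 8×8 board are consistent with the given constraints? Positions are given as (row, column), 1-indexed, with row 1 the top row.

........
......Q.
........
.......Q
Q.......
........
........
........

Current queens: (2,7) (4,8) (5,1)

Branch on row 1: col 2 → 1; col 3 → 0; col 4 → 0.
Sum: 1 + 0 + 0 = 1.

1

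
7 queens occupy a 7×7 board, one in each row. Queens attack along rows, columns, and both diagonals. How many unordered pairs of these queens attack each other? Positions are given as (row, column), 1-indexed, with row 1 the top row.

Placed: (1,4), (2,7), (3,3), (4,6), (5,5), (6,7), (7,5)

Same column: (2,7)–(6,7) (column 7); (5,5)–(7,5) (column 5).
Same diagonal: (3,3)–(5,5) (|3−5| = |3−5| = 2); (4,6)–(5,5) (|4−5| = |6−5| = 1).
Total attacking pairs: 4.

4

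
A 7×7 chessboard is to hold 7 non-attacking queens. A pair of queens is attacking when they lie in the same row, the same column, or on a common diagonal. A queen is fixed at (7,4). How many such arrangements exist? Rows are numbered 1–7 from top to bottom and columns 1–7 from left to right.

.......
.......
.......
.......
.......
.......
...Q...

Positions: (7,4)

6

Branch on row 1: col 1 → 1; col 2 → 1; col 3 → 1; col 5 → 1; col 6 → 1; col 7 → 1.
Sum: 1 + 1 + 1 + 1 + 1 + 1 = 6.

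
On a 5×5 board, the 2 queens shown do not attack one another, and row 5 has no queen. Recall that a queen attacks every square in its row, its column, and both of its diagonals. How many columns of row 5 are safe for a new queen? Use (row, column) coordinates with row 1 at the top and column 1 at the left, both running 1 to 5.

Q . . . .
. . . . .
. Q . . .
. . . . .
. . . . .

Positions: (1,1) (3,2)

1

(1,1) attacks row 5 at column 1 and diagonals 5.
(3,2) attacks row 5 at column 2 and diagonals 4.
Attacked columns: {1, 2, 4, 5}. Safe: {3}.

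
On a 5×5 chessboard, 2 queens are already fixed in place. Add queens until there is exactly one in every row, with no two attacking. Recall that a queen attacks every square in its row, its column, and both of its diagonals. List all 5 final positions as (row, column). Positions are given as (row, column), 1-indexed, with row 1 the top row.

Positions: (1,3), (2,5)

Row 3: attacked by (1,3)→{1,3,5}; (2,5)→{4,5}. Safe: 2. Place at column 2.
Row 4: attacked by (1,3)→{3}; (2,5)→{3,5}; (3,2)→{1,2,3}. Safe: 4. Place at column 4.
Row 5: attacked by (1,3)→{3}; (2,5)→{2,5}; (3,2)→{2,4}; (4,4)→{3,4,5}. Safe: 1. Place at column 1.
Columns [3, 5, 2, 4, 1], r−c [-2, -3, 1, 0, 4], r+c [4, 7, 5, 8, 6] are all distinct, so no two queens attack.

(1,3) (2,5) (3,2) (4,4) (5,1)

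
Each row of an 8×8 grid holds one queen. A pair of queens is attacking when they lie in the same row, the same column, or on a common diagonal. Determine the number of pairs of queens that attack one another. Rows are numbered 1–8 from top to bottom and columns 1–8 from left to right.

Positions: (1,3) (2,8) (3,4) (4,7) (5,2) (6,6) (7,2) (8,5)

3

Same column: (5,2)–(7,2) (column 2).
Same diagonal: (3,4)–(5,2) (|3−5| = |4−2| = 2); (5,2)–(8,5) (|5−8| = |2−5| = 3).
Total attacking pairs: 3.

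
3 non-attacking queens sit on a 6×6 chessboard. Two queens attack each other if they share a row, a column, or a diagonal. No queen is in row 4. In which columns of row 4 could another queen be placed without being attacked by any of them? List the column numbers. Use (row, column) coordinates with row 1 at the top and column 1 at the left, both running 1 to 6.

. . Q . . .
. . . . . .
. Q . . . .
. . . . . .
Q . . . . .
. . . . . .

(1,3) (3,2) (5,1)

(1,3) attacks row 4 at column 3 and diagonals 6.
(3,2) attacks row 4 at column 2 and diagonals 1, 3.
(5,1) attacks row 4 at column 1 and diagonals 2.
Attacked columns: {1, 2, 3, 6}. Safe: {4, 5}.

columns 4, 5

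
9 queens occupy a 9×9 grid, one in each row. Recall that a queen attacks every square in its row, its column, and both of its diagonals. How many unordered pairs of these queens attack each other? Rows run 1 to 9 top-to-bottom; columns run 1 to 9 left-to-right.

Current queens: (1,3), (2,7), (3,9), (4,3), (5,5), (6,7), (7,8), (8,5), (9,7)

7

Same column: (1,3)–(4,3) (column 3); (2,7)–(6,7) (column 7); (2,7)–(9,7) (column 7); (5,5)–(8,5) (column 5); (6,7)–(9,7) (column 7).
Same diagonal: (6,7)–(7,8) (|6−7| = |7−8| = 1); (6,7)–(8,5) (|6−8| = |7−5| = 2).
Total attacking pairs: 7.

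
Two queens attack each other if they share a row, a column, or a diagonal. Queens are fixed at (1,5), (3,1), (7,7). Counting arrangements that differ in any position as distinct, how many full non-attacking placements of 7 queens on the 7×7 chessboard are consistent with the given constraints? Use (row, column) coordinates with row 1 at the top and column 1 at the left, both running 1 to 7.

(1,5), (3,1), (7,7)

1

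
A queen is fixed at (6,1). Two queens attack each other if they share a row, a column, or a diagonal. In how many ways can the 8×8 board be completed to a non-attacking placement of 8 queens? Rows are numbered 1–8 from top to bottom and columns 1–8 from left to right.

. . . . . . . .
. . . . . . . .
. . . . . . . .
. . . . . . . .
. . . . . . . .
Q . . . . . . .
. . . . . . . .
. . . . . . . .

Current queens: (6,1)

Branch on row 1: col 2 → 1; col 3 → 4; col 4 → 4; col 5 → 4; col 7 → 3; col 8 → 0.
Sum: 1 + 4 + 4 + 4 + 3 + 0 = 16.

16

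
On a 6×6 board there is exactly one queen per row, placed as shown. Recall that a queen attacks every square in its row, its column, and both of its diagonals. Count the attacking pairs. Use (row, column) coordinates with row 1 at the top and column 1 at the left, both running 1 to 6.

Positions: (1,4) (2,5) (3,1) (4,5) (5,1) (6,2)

4

Same column: (2,5)–(4,5) (column 5); (3,1)–(5,1) (column 1).
Same diagonal: (1,4)–(2,5) (|1−2| = |4−5| = 1); (5,1)–(6,2) (|5−6| = |1−2| = 1).
Total attacking pairs: 4.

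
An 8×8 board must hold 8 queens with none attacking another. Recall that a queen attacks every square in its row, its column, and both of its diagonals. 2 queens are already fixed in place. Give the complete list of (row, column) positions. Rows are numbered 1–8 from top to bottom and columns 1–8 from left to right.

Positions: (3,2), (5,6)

Row 1: attacked by (3,2)→{2,4}; (5,6)→{2,6}. Safe: 1, 3, 5, 7, 8. Place at column 7.
Row 2: attacked by (1,7)→{6,7,8}; (3,2)→{1,2,3}; (5,6)→{3,6}. Safe: 4, 5. Place at column 4.
Row 4: attacked by (1,7)→{4,7}; (2,4)→{2,4,6}; (3,2)→{1,2,3}; (5,6)→{5,6,7}. Safe: 8. Place at column 8.
Row 6: attacked by (1,7)→{2,7}; (2,4)→{4,8}; (3,2)→{2,5}; (4,8)→{6,8}; (5,6)→{5,6,7}. Safe: 1, 3. Place at column 1.
Row 7: attacked by (1,7)→{1,7}; (2,4)→{4}; (3,2)→{2,6}; (4,8)→{5,8}; (5,6)→{4,6,8}; (6,1)→{1,2}. Safe: 3. Place at column 3.
Row 8: attacked by (1,7)→{7}; (2,4)→{4}; (3,2)→{2,7}; (4,8)→{4,8}; (5,6)→{3,6}; (6,1)→{1,3}; (7,3)→{2,3,4}. Safe: 5. Place at column 5.
Columns [7, 4, 2, 8, 6, 1, 3, 5], r−c [-6, -2, 1, -4, -1, 5, 4, 3], r+c [8, 6, 5, 12, 11, 7, 10, 13] are all distinct, so no two queens attack.

(1,7) (2,4) (3,2) (4,8) (5,6) (6,1) (7,3) (8,5)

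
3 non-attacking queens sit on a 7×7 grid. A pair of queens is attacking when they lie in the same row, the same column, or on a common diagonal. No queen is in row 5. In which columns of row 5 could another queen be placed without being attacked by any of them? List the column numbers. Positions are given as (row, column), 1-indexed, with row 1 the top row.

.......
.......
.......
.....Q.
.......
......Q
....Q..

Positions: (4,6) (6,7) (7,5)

(4,6) attacks row 5 at column 6 and diagonals 5, 7.
(6,7) attacks row 5 at column 7 and diagonals 6.
(7,5) attacks row 5 at column 5 and diagonals 3, 7.
Attacked columns: {3, 5, 6, 7}. Safe: {1, 2, 4}.

columns 1, 2, 4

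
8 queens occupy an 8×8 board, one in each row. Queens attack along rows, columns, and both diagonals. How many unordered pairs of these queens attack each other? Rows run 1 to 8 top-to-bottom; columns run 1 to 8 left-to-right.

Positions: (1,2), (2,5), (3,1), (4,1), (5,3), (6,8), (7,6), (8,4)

Same column: (3,1)–(4,1) (column 1).
Same diagonal: (3,1)–(5,3) (|3−5| = |1−3| = 2).
Total attacking pairs: 2.

2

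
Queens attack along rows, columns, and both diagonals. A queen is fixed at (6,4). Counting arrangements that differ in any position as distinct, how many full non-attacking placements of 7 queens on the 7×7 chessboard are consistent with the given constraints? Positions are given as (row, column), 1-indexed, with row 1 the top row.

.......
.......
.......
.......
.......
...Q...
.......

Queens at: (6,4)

Branch on row 1: col 1 → 1; col 2 → 1; col 3 → 1; col 5 → 1; col 6 → 1; col 7 → 1.
Sum: 1 + 1 + 1 + 1 + 1 + 1 = 6.

6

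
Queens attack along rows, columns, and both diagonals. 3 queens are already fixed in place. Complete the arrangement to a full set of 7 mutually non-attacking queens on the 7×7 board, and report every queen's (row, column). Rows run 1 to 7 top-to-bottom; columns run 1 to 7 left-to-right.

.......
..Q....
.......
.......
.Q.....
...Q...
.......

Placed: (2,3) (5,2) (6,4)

(1,1) (2,3) (3,5) (4,7) (5,2) (6,4) (7,6)

Row 1: attacked by (2,3)→{2,3,4}; (5,2)→{2,6}; (6,4)→{4}. Safe: 1, 5, 7. Place at column 1.
Row 3: attacked by (1,1)→{1,3}; (2,3)→{2,3,4}; (5,2)→{2,4}; (6,4)→{1,4,7}. Safe: 5, 6. Place at column 5.
Row 4: attacked by (1,1)→{1,4}; (2,3)→{1,3,5}; (3,5)→{4,5,6}; (5,2)→{1,2,3}; (6,4)→{2,4,6}. Safe: 7. Place at column 7.
Row 7: attacked by (1,1)→{1,7}; (2,3)→{3}; (3,5)→{1,5}; (4,7)→{4,7}; (5,2)→{2,4}; (6,4)→{3,4,5}. Safe: 6. Place at column 6.
Columns [1, 3, 5, 7, 2, 4, 6], r−c [0, -1, -2, -3, 3, 2, 1], r+c [2, 5, 8, 11, 7, 10, 13] are all distinct, so no two queens attack.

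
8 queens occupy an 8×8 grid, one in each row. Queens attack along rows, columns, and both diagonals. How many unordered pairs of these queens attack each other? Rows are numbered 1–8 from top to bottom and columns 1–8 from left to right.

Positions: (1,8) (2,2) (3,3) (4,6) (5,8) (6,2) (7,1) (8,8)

Same column: (1,8)–(5,8) (column 8); (1,8)–(8,8) (column 8); (2,2)–(6,2) (column 2); (5,8)–(8,8) (column 8).
Same diagonal: (2,2)–(3,3) (|2−3| = |2−3| = 1); (2,2)–(8,8) (|2−8| = |2−8| = 6); (3,3)–(8,8) (|3−8| = |3−8| = 5); (6,2)–(7,1) (|6−7| = |2−1| = 1).
Total attacking pairs: 8.

8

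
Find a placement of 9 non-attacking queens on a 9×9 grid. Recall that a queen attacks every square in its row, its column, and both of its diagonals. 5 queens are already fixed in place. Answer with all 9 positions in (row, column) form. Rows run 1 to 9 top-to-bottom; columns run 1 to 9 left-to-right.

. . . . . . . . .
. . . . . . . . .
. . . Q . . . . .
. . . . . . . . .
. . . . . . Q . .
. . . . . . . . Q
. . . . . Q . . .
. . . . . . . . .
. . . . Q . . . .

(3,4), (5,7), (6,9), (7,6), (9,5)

(1,1) (2,8) (3,4) (4,2) (5,7) (6,9) (7,6) (8,3) (9,5)

Row 1: attacked by (3,4)→{2,4,6}; (5,7)→{3,7}; (6,9)→{4,9}; (7,6)→{6}; (9,5)→{5}. Safe: 1, 8. Place at column 1.
Row 2: attacked by (1,1)→{1,2}; (3,4)→{3,4,5}; (5,7)→{4,7}; (6,9)→{5,9}; (7,6)→{1,6}; (9,5)→{5}. Safe: 8. Place at column 8.
Row 4: attacked by (1,1)→{1,4}; (2,8)→{6,8}; (3,4)→{3,4,5}; (5,7)→{6,7,8}; (6,9)→{7,9}; (7,6)→{3,6,9}; (9,5)→{5}. Safe: 2. Place at column 2.
Row 8: attacked by (1,1)→{1,8}; (2,8)→{2,8}; (3,4)→{4,9}; (4,2)→{2,6}; (5,7)→{4,7}; (6,9)→{7,9}; (7,6)→{5,6,7}; (9,5)→{4,5,6}. Safe: 3. Place at column 3.
Columns [1, 8, 4, 2, 7, 9, 6, 3, 5], r−c [0, -6, -1, 2, -2, -3, 1, 5, 4], r+c [2, 10, 7, 6, 12, 15, 13, 11, 14] are all distinct, so no two queens attack.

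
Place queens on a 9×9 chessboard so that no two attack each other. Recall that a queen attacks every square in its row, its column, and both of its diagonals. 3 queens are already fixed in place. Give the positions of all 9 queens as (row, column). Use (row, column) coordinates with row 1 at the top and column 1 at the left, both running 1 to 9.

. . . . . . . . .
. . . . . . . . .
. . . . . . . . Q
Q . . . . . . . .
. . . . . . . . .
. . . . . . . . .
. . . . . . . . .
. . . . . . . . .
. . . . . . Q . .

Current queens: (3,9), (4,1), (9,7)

Row 1: attacked by (3,9)→{7,9}; (4,1)→{1,4}; (9,7)→{7}. Safe: 2, 3, 5, 6, 8. Place at column 8.
Row 2: attacked by (1,8)→{7,8,9}; (3,9)→{8,9}; (4,1)→{1,3}; (9,7)→{7}. Safe: 2, 4, 5, 6. Place at column 4.
Row 5: attacked by (1,8)→{4,8}; (2,4)→{1,4,7}; (3,9)→{7,9}; (4,1)→{1,2}; (9,7)→{3,7}. Safe: 5, 6. Place at column 5.
Row 6: attacked by (1,8)→{3,8}; (2,4)→{4,8}; (3,9)→{6,9}; (4,1)→{1,3}; (5,5)→{4,5,6}; (9,7)→{4,7}. Safe: 2. Place at column 2.
Row 7: attacked by (1,8)→{2,8}; (2,4)→{4,9}; (3,9)→{5,9}; (4,1)→{1,4}; (5,5)→{3,5,7}; (6,2)→{1,2,3}; (9,7)→{5,7,9}. Safe: 6. Place at column 6.
Row 8: attacked by (1,8)→{1,8}; (2,4)→{4}; (3,9)→{4,9}; (4,1)→{1,5}; (5,5)→{2,5,8}; (6,2)→{2,4}; (7,6)→{5,6,7}; (9,7)→{6,7,8}. Safe: 3. Place at column 3.
Columns [8, 4, 9, 1, 5, 2, 6, 3, 7], r−c [-7, -2, -6, 3, 0, 4, 1, 5, 2], r+c [9, 6, 12, 5, 10, 8, 13, 11, 16] are all distinct, so no two queens attack.

(1,8) (2,4) (3,9) (4,1) (5,5) (6,2) (7,6) (8,3) (9,7)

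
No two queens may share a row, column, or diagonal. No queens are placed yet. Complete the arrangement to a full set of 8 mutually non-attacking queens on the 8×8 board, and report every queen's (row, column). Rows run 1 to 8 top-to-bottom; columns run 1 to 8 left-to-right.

Row 1: Safe: 1, 2, 3, 4, 5, 6, 7, 8. Place at column 7.
Row 2: attacked by (1,7)→{6,7,8}. Safe: 1, 2, 3, 4, 5. Place at column 5.
Row 3: attacked by (1,7)→{5,7}; (2,5)→{4,5,6}. Safe: 1, 2, 3, 8. Place at column 3.
Row 4: attacked by (1,7)→{4,7}; (2,5)→{3,5,7}; (3,3)→{2,3,4}. Safe: 1, 6, 8. Place at column 1.
Row 5: attacked by (1,7)→{3,7}; (2,5)→{2,5,8}; (3,3)→{1,3,5}; (4,1)→{1,2}. Safe: 4, 6. Place at column 6.
Row 6: attacked by (1,7)→{2,7}; (2,5)→{1,5}; (3,3)→{3,6}; (4,1)→{1,3}; (5,6)→{5,6,7}. Safe: 4, 8. Place at column 8.
Row 7: attacked by (1,7)→{1,7}; (2,5)→{5}; (3,3)→{3,7}; (4,1)→{1,4}; (5,6)→{4,6,8}; (6,8)→{7,8}. Safe: 2. Place at column 2.
Row 8: attacked by (1,7)→{7}; (2,5)→{5}; (3,3)→{3,8}; (4,1)→{1,5}; (5,6)→{3,6}; (6,8)→{6,8}; (7,2)→{1,2,3}. Safe: 4. Place at column 4.
Columns [7, 5, 3, 1, 6, 8, 2, 4], r−c [-6, -3, 0, 3, -1, -2, 5, 4], r+c [8, 7, 6, 5, 11, 14, 9, 12] are all distinct, so no two queens attack.

(1,7) (2,5) (3,3) (4,1) (5,6) (6,8) (7,2) (8,4)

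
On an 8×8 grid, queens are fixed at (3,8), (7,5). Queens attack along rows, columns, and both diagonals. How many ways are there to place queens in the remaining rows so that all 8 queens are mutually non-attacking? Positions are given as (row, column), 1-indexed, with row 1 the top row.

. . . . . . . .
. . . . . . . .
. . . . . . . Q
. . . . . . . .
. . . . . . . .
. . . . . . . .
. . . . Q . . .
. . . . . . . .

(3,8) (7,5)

3

Branch on row 1: col 1 → 0; col 2 → 0; col 3 → 1; col 4 → 2; col 7 → 0.
Sum: 0 + 0 + 1 + 2 + 0 = 3.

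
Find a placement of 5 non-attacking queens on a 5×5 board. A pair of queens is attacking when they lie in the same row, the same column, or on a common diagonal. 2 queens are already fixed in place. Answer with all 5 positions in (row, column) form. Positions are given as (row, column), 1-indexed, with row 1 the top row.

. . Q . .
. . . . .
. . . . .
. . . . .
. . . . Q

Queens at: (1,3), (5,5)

Row 2: attacked by (1,3)→{2,3,4}; (5,5)→{2,5}. Safe: 1. Place at column 1.
Row 3: attacked by (1,3)→{1,3,5}; (2,1)→{1,2}; (5,5)→{3,5}. Safe: 4. Place at column 4.
Row 4: attacked by (1,3)→{3}; (2,1)→{1,3}; (3,4)→{3,4,5}; (5,5)→{4,5}. Safe: 2. Place at column 2.
Columns [3, 1, 4, 2, 5], r−c [-2, 1, -1, 2, 0], r+c [4, 3, 7, 6, 10] are all distinct, so no two queens attack.

(1,3) (2,1) (3,4) (4,2) (5,5)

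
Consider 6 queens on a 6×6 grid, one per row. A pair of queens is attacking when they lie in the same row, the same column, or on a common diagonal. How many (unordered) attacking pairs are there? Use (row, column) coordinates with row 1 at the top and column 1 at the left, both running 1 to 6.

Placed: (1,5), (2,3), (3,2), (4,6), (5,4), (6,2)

Same column: (3,2)–(6,2) (column 2).
Same diagonal: (2,3)–(3,2) (|2−3| = |3−2| = 1); (3,2)–(5,4) (|3−5| = |2−4| = 2).
Total attacking pairs: 3.

3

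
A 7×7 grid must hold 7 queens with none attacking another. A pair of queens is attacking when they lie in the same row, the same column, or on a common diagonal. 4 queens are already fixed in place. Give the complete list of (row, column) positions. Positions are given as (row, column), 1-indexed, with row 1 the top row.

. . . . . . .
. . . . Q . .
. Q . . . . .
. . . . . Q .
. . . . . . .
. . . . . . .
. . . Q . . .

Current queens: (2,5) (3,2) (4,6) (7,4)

(1,1) (2,5) (3,2) (4,6) (5,3) (6,7) (7,4)

Row 1: attacked by (2,5)→{4,5,6}; (3,2)→{2,4}; (4,6)→{3,6}; (7,4)→{4}. Safe: 1, 7. Place at column 1.
Row 5: attacked by (1,1)→{1,5}; (2,5)→{2,5}; (3,2)→{2,4}; (4,6)→{5,6,7}; (7,4)→{2,4,6}. Safe: 3. Place at column 3.
Row 6: attacked by (1,1)→{1,6}; (2,5)→{1,5}; (3,2)→{2,5}; (4,6)→{4,6}; (5,3)→{2,3,4}; (7,4)→{3,4,5}. Safe: 7. Place at column 7.
Columns [1, 5, 2, 6, 3, 7, 4], r−c [0, -3, 1, -2, 2, -1, 3], r+c [2, 7, 5, 10, 8, 13, 11] are all distinct, so no two queens attack.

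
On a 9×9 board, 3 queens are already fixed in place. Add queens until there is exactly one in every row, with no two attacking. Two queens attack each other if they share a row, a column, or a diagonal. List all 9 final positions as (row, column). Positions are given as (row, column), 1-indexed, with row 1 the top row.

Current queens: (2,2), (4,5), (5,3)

Row 1: attacked by (2,2)→{1,2,3}; (4,5)→{2,5,8}; (5,3)→{3,7}. Safe: 4, 6, 9. Place at column 6.
Row 3: attacked by (1,6)→{4,6,8}; (2,2)→{1,2,3}; (4,5)→{4,5,6}; (5,3)→{1,3,5}. Safe: 7, 9. Place at column 9.
Row 6: attacked by (1,6)→{1,6}; (2,2)→{2,6}; (3,9)→{6,9}; (4,5)→{3,5,7}; (5,3)→{2,3,4}. Safe: 8. Place at column 8.
Row 7: attacked by (1,6)→{6}; (2,2)→{2,7}; (3,9)→{5,9}; (4,5)→{2,5,8}; (5,3)→{1,3,5}; (6,8)→{7,8,9}. Safe: 4. Place at column 4.
Row 8: attacked by (1,6)→{6}; (2,2)→{2,8}; (3,9)→{4,9}; (4,5)→{1,5,9}; (5,3)→{3,6}; (6,8)→{6,8}; (7,4)→{3,4,5}. Safe: 7. Place at column 7.
Row 9: attacked by (1,6)→{6}; (2,2)→{2,9}; (3,9)→{3,9}; (4,5)→{5}; (5,3)→{3,7}; (6,8)→{5,8}; (7,4)→{2,4,6}; (8,7)→{6,7,8}. Safe: 1. Place at column 1.
Columns [6, 2, 9, 5, 3, 8, 4, 7, 1], r−c [-5, 0, -6, -1, 2, -2, 3, 1, 8], r+c [7, 4, 12, 9, 8, 14, 11, 15, 10] are all distinct, so no two queens attack.

(1,6) (2,2) (3,9) (4,5) (5,3) (6,8) (7,4) (8,7) (9,1)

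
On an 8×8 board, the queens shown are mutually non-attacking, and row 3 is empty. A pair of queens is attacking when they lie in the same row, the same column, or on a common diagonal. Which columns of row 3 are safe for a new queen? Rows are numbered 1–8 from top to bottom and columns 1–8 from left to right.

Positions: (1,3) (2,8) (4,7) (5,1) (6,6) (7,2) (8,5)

columns 4

(1,3) attacks row 3 at column 3 and diagonals 1, 5.
(2,8) attacks row 3 at column 8 and diagonals 7.
(4,7) attacks row 3 at column 7 and diagonals 6, 8.
(5,1) attacks row 3 at column 1 and diagonals 3.
(6,6) attacks row 3 at column 6 and diagonals 3.
(7,2) attacks row 3 at column 2 and diagonals 6.
(8,5) attacks row 3 at column 5.
Attacked columns: {1, 2, 3, 5, 6, 7, 8}. Safe: {4}.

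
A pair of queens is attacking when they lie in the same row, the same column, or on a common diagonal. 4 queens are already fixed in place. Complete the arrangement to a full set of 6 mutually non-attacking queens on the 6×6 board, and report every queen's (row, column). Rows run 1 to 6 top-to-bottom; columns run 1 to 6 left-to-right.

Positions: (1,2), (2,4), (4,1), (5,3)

(1,2) (2,4) (3,6) (4,1) (5,3) (6,5)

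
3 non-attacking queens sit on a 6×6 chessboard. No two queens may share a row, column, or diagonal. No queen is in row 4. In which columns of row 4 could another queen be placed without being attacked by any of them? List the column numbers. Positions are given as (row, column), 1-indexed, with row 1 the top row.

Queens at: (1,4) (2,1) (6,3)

columns 2, 6

(1,4) attacks row 4 at column 4 and diagonals 1.
(2,1) attacks row 4 at column 1 and diagonals 3.
(6,3) attacks row 4 at column 3 and diagonals 1, 5.
Attacked columns: {1, 3, 4, 5}. Safe: {2, 6}.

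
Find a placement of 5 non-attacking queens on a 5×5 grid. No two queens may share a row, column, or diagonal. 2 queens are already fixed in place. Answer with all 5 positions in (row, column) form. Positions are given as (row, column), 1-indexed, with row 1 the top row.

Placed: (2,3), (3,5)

(1,1) (2,3) (3,5) (4,2) (5,4)

Row 1: attacked by (2,3)→{2,3,4}; (3,5)→{3,5}. Safe: 1. Place at column 1.
Row 4: attacked by (1,1)→{1,4}; (2,3)→{1,3,5}; (3,5)→{4,5}. Safe: 2. Place at column 2.
Row 5: attacked by (1,1)→{1,5}; (2,3)→{3}; (3,5)→{3,5}; (4,2)→{1,2,3}. Safe: 4. Place at column 4.
Columns [1, 3, 5, 2, 4], r−c [0, -1, -2, 2, 1], r+c [2, 5, 8, 6, 9] are all distinct, so no two queens attack.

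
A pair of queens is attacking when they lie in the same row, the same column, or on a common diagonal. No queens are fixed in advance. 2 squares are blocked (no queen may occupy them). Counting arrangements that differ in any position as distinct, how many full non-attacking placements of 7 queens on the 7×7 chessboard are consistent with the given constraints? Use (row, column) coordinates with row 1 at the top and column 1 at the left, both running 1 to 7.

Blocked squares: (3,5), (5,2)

Branch on row 1: col 1 → 3; col 2 → 6; col 3 → 5; col 4 → 2; col 5 → 5; col 6 → 5; col 7 → 3.
Sum: 3 + 6 + 5 + 2 + 5 + 5 + 3 = 29.

29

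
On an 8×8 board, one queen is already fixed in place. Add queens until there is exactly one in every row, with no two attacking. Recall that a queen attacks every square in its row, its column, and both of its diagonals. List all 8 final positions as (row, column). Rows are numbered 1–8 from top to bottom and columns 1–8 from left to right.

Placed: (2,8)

(1,2) (2,8) (3,6) (4,1) (5,3) (6,5) (7,7) (8,4)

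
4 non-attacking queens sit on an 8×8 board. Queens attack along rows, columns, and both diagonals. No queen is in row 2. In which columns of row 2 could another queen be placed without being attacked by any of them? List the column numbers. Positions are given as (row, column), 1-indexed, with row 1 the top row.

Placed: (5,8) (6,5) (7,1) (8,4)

(5,8) attacks row 2 at column 8 and diagonals 5.
(6,5) attacks row 2 at column 5 and diagonals 1.
(7,1) attacks row 2 at column 1 and diagonals 6.
(8,4) attacks row 2 at column 4.
Attacked columns: {1, 4, 5, 6, 8}. Safe: {2, 3, 7}.

columns 2, 3, 7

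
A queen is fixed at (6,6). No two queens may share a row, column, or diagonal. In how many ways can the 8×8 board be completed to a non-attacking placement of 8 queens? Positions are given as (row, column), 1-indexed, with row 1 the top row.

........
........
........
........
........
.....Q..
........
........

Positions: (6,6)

4

Branch on row 1: col 2 → 0; col 3 → 1; col 4 → 1; col 5 → 2; col 7 → 0; col 8 → 0.
Sum: 0 + 1 + 1 + 2 + 0 + 0 = 4.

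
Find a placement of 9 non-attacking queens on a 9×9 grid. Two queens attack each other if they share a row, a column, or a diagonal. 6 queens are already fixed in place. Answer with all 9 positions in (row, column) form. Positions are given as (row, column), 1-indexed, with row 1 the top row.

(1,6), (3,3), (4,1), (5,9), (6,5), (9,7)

Row 2: attacked by (1,6)→{5,6,7}; (3,3)→{2,3,4}; (4,1)→{1,3}; (5,9)→{6,9}; (6,5)→{1,5,9}; (9,7)→{7}. Safe: 8. Place at column 8.
Row 7: attacked by (1,6)→{6}; (2,8)→{3,8}; (3,3)→{3,7}; (4,1)→{1,4}; (5,9)→{7,9}; (6,5)→{4,5,6}; (9,7)→{5,7,9}. Safe: 2. Place at column 2.
Row 8: attacked by (1,6)→{6}; (2,8)→{2,8}; (3,3)→{3,8}; (4,1)→{1,5}; (5,9)→{6,9}; (6,5)→{3,5,7}; (7,2)→{1,2,3}; (9,7)→{6,7,8}. Safe: 4. Place at column 4.
Columns [6, 8, 3, 1, 9, 5, 2, 4, 7], r−c [-5, -6, 0, 3, -4, 1, 5, 4, 2], r+c [7, 10, 6, 5, 14, 11, 9, 12, 16] are all distinct, so no two queens attack.

(1,6) (2,8) (3,3) (4,1) (5,9) (6,5) (7,2) (8,4) (9,7)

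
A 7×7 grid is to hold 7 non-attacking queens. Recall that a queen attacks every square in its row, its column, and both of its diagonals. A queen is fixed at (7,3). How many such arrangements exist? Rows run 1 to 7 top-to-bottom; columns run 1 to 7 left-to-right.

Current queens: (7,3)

Branch on row 1: col 1 → 1; col 2 → 0; col 4 → 1; col 5 → 2; col 6 → 1; col 7 → 1.
Sum: 1 + 0 + 1 + 2 + 1 + 1 = 6.

6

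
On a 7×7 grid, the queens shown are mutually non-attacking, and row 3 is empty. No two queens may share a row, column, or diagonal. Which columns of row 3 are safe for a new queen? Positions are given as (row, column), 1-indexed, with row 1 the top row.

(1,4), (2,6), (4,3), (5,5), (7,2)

columns 1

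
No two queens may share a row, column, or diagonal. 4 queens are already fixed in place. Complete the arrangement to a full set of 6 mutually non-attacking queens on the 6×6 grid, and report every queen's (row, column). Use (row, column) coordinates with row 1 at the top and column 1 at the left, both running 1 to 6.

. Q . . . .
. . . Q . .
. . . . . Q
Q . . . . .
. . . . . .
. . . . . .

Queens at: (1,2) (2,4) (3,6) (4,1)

(1,2) (2,4) (3,6) (4,1) (5,3) (6,5)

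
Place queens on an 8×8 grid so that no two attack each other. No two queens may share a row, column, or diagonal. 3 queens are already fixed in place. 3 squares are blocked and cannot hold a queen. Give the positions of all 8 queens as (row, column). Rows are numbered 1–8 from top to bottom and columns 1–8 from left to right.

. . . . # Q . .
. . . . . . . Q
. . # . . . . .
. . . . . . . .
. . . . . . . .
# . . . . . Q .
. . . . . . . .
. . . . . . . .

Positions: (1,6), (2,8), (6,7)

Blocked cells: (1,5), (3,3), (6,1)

(1,6) (2,8) (3,2) (4,4) (5,1) (6,7) (7,5) (8,3)

Row 3: attacked by (1,6)→{4,6,8}; (2,8)→{7,8}; (6,7)→{4,7}. Blocked: 3. Safe: 1, 2, 5. Place at column 2.
Row 4: attacked by (1,6)→{3,6}; (2,8)→{6,8}; (3,2)→{1,2,3}; (6,7)→{5,7}. Safe: 4. Place at column 4.
Row 5: attacked by (1,6)→{2,6}; (2,8)→{5,8}; (3,2)→{2,4}; (4,4)→{3,4,5}; (6,7)→{6,7,8}. Safe: 1. Place at column 1.
Row 7: attacked by (1,6)→{6}; (2,8)→{3,8}; (3,2)→{2,6}; (4,4)→{1,4,7}; (5,1)→{1,3}; (6,7)→{6,7,8}. Safe: 5. Place at column 5.
Row 8: attacked by (1,6)→{6}; (2,8)→{2,8}; (3,2)→{2,7}; (4,4)→{4,8}; (5,1)→{1,4}; (6,7)→{5,7}; (7,5)→{4,5,6}. Safe: 3. Place at column 3.
Columns [6, 8, 2, 4, 1, 7, 5, 3], r−c [-5, -6, 1, 0, 4, -1, 2, 5], r+c [7, 10, 5, 8, 6, 13, 12, 11] are all distinct, so no two queens attack.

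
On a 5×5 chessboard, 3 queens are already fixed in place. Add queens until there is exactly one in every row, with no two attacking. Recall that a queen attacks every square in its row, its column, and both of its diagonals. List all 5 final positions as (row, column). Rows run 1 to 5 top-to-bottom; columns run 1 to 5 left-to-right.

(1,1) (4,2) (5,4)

(1,1) (2,3) (3,5) (4,2) (5,4)

Row 2: attacked by (1,1)→{1,2}; (4,2)→{2,4}; (5,4)→{1,4}. Safe: 3, 5. Place at column 3.
Row 3: attacked by (1,1)→{1,3}; (2,3)→{2,3,4}; (4,2)→{1,2,3}; (5,4)→{2,4}. Safe: 5. Place at column 5.
Columns [1, 3, 5, 2, 4], r−c [0, -1, -2, 2, 1], r+c [2, 5, 8, 6, 9] are all distinct, so no two queens attack.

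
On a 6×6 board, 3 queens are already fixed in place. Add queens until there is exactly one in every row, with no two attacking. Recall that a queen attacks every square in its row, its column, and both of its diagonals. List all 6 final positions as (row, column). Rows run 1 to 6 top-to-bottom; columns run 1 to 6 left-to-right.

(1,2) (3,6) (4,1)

Row 2: attacked by (1,2)→{1,2,3}; (3,6)→{5,6}; (4,1)→{1,3}. Safe: 4. Place at column 4.
Row 5: attacked by (1,2)→{2,6}; (2,4)→{1,4}; (3,6)→{4,6}; (4,1)→{1,2}. Safe: 3, 5. Place at column 3.
Row 6: attacked by (1,2)→{2}; (2,4)→{4}; (3,6)→{3,6}; (4,1)→{1,3}; (5,3)→{2,3,4}. Safe: 5. Place at column 5.
Columns [2, 4, 6, 1, 3, 5], r−c [-1, -2, -3, 3, 2, 1], r+c [3, 6, 9, 5, 8, 11] are all distinct, so no two queens attack.

(1,2) (2,4) (3,6) (4,1) (5,3) (6,5)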